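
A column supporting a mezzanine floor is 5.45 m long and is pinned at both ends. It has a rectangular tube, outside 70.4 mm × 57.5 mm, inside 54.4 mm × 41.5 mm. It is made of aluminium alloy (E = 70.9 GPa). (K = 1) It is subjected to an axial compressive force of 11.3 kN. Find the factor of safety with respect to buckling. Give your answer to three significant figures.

Weak-axis I_min = (h_o·b_o³ − h_i·b_i³)/12 with b_o = 57.5, b_i = 41.50 mm (shorter outer/inner sides).
I_min = (70.4×57.5³ − 54.40×41.50³)/12 = 7.913×10^5 mm⁴
I = 7.913×10^5 mm⁴ = 7.913×10^-7 m⁴
Effective length L_e = K·L = 1 × 5.45 = 5.450 m
P_cr = π²EI / L_e² = π² × 70.9×10⁹ × 7.913×10^-7 / 5.450² = 1.864×10^4 N
Factor of safety n = P_cr / P = 18.642 / 11.3 = 1.65

n ≈ 1.65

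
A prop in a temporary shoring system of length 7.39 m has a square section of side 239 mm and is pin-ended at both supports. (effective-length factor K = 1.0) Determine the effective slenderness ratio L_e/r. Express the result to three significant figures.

λ ≈ 107

For a square r = a/√12 = 239/√12 = 68.99 mm
L_e = K·L = 1 × 7.39 m = 7.390 m = 7390.0 mm
λ = L_e / r_min = 7390.0 / 68.99 = 107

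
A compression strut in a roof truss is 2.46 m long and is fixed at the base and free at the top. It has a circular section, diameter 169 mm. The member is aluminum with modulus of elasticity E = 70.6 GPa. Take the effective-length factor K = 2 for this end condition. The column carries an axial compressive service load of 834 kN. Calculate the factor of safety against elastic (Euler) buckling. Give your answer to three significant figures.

n ≈ 1.38

I = πd⁴/64 = π×169⁴/64 = 4.004×10^7 mm⁴
I = 4.004×10^7 mm⁴ = 4.004×10^-5 m⁴
Effective length L_e = K·L = 2 × 2.46 = 4.920 m
P_cr = π²EI / L_e² = π² × 70.6×10⁹ × 4.004×10^-5 / 4.920² = 1.153×10^6 N
Factor of safety n = P_cr / P = 1152.6 / 834 = 1.38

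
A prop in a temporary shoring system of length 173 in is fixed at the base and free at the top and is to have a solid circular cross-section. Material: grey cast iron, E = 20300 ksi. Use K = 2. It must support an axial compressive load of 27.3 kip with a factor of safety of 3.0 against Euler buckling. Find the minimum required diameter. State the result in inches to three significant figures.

Required P_cr = n·P = 3.0 × 27.3 = 81.90 kip
L_e = K·L = 2 × 173 = 346.0 in
Required I = P_cr·L_e²/(π²E) = 8.190×10^4 × 346.0² / (π² × 2.03×10^7) = 48.94 in⁴
Solid circle: I = πd⁴/64  ⇒  d = (64I/π)^(1/4) = (64×48.94/π)^(1/4) = 5.62 in

d ≈ 5.62 in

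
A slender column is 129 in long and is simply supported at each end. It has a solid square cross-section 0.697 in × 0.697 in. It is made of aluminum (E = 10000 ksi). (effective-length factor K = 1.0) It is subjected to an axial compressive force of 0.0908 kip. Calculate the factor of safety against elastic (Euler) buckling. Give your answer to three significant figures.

n ≈ 1.28

I = a⁴/12 = 0.697⁴/12 = 1.967×10^-2 in⁴
Effective length L_e = K·L = 1 × 129 = 129.0 in
P_cr = π²EI / L_e² = π² × 10000×10³ × 1.967×10^-2 / 129.0² = 116.6 lb
Factor of safety n = P_cr / P = 0.11665 / 0.0908 = 1.28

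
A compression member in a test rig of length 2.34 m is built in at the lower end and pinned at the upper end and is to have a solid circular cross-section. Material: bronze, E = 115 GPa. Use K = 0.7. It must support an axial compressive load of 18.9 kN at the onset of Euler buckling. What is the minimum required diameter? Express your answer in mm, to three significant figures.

L_e = K·L = 0.7 × 2.34 = 1.638 m
Required I = P_cr·L_e²/(π²E) = 1.890×10^4 × 1.638² / (π² × 1.15×10^11) = 4.468×10^-8 m⁴
I_req = 4.468×10^4 mm⁴
Solid circle: I = πd⁴/64  ⇒  d = (64I/π)^(1/4) = (64×4.468×10^4/π)^(1/4) = 30.9 mm

d ≈ 30.9 mm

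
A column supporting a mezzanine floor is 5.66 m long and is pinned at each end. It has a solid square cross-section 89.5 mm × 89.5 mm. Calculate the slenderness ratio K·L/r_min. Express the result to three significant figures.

I = a⁴/12 = 89.5⁴/12 = 5.347×10^6 mm⁴
A = 8.010×10^3 mm²;  r_min = √(I/A) = √(5.347×10^6/8.010×10^3) = 25.84 mm
L_e = K·L = 1 × 5.66 m = 5.660 m = 5660.0 mm
λ = L_e / r_min = 5660.0 / 25.84 = 219

λ ≈ 219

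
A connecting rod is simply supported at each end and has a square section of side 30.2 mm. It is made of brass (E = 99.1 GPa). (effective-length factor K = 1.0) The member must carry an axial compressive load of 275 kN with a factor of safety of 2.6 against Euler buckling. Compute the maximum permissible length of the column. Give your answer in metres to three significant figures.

L_max ≈ 0.308 m

I = a⁴/12 = 30.2⁴/12 = 6.932×10^4 mm⁴
I = 6.932×10^-8 m⁴
Required critical load P_cr = n·P = 2.6 × 275 = 715.0 kN = 7.150×10^5 N
From P_cr = π²EI/(K·L)²:  L = (1/K)·√(π²EI/P_cr) = (1/1)·√(π²×9.91×10^10×6.932×10^-8/7.150×10^5)
L = 0.308 m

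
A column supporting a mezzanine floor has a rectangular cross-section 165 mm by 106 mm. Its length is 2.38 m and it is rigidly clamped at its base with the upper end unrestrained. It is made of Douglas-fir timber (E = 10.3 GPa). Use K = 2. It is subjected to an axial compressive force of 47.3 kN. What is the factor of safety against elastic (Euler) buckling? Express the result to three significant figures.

Buckling occurs about the weak axis: I_min = h·b³/12 with b = 106 mm (the shorter side).
I_min = 165×106³/12 = 1.638×10^7 mm⁴
I = 1.638×10^7 mm⁴ = 1.638×10^-5 m⁴
Effective length L_e = K·L = 2 × 2.38 = 4.760 m
P_cr = π²EI / L_e² = π² × 10.3×10⁹ × 1.638×10^-5 / 4.760² = 7.348×10^4 N
Factor of safety n = P_cr / P = 73.476 / 47.3 = 1.55

n ≈ 1.55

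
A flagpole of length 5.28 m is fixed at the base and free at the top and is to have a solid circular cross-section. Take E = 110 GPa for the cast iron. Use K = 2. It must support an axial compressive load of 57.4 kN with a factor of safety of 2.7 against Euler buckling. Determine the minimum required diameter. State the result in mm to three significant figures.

d ≈ 134 mm

Required P_cr = n·P = 2.7 × 57.4 = 155.0 kN
L_e = K·L = 2 × 5.28 = 10.56 m
Required I = P_cr·L_e²/(π²E) = 1.550×10^5 × 10.56² / (π² × 1.10×10^11) = 1.592×10^-5 m⁴
I_req = 1.592×10^7 mm⁴
Solid circle: I = πd⁴/64  ⇒  d = (64I/π)^(1/4) = (64×1.592×10^7/π)^(1/4) = 134 mm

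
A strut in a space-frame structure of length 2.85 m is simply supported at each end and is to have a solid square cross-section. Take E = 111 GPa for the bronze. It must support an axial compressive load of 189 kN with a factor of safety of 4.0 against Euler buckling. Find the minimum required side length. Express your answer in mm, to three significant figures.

Required P_cr = n·P = 4.0 × 189 = 756.0 kN
L_e = K·L = 1 × 2.85 = 2.850 m
Required I = P_cr·L_e²/(π²E) = 7.560×10^5 × 2.850² / (π² × 1.11×10^11) = 5.605×10^-6 m⁴
I_req = 5.605×10^6 mm⁴
Solid square: I = a⁴/12  ⇒  a = (12I)^(1/4) = (12×5.605×10^6)^(1/4) = 90.6 mm

a ≈ 90.6 mm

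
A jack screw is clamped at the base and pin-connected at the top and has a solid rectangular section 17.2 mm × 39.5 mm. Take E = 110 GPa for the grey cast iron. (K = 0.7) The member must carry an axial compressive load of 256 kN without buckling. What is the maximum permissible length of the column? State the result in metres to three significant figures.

Buckling occurs about the weak axis: I_min = h·b³/12 with b = 17.2 mm (the shorter side).
I_min = 39.5×17.2³/12 = 1.675×10^4 mm⁴
I = 1.675×10^-8 m⁴
At the buckling limit P_cr = P = 2.560×10^5 N
From P_cr = π²EI/(K·L)²:  L = (1/K)·√(π²EI/P_cr) = (1/0.7)·√(π²×1.10×10^11×1.675×10^-8/2.560×10^5)
L = 0.381 m

L_max ≈ 0.381 m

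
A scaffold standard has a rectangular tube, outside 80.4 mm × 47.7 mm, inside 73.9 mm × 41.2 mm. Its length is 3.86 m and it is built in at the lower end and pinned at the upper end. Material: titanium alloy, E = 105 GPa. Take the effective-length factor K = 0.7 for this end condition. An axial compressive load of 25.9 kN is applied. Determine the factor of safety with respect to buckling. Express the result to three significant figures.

Weak-axis I_min = (h_o·b_o³ − h_i·b_i³)/12 with b_o = 47.7, b_i = 41.20 mm (shorter outer/inner sides).
I_min = (80.4×47.7³ − 73.90×41.20³)/12 = 2.965×10^5 mm⁴
I = 2.965×10^5 mm⁴ = 2.965×10^-7 m⁴
Effective length L_e = K·L = 0.7 × 3.86 = 2.702 m
P_cr = π²EI / L_e² = π² × 105×10⁹ × 2.965×10^-7 / 2.702² = 4.208×10^4 N
Factor of safety n = P_cr / P = 42.084 / 25.9 = 1.62

n ≈ 1.62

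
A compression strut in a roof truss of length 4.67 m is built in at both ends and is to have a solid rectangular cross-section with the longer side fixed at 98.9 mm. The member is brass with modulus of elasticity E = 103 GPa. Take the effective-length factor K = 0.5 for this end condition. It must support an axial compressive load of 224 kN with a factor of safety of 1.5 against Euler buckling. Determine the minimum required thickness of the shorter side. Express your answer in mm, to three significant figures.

b ≈ 60.2 mm

Required P_cr = n·P = 1.5 × 224 = 336.0 kN
L_e = K·L = 0.5 × 4.67 = 2.335 m
Required I = P_cr·L_e²/(π²E) = 3.360×10^5 × 2.335² / (π² × 1.03×10^11) = 1.802×10^-6 m⁴
I_req = 1.802×10^6 mm⁴
Rectangle, weak axis: I_min = h·b³/12 with h = 98.9 mm fixed  ⇒  b = (12I/h)^(1/3) = 60.2 mm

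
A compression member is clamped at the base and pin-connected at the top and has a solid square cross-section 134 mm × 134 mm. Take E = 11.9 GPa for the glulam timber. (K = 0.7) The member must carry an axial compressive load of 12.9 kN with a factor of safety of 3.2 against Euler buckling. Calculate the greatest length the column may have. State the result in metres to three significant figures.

I = a⁴/12 = 134⁴/12 = 2.687×10^7 mm⁴
I = 2.687×10^-5 m⁴
Required critical load P_cr = n·P = 3.2 × 12.9 = 41.28 kN = 4.128×10^4 N
From P_cr = π²EI/(K·L)²:  L = (1/K)·√(π²EI/P_cr) = (1/0.7)·√(π²×1.19×10^10×2.687×10^-5/4.128×10^4)
L = 12.5 m

L_max ≈ 12.5 m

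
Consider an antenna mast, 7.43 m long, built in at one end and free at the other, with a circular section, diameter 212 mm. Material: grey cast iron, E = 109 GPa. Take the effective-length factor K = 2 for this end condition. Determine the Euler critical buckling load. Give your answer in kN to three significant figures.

P_cr ≈ 483 kN

I = πd⁴/64 = π×212⁴/64 = 9.915×10^7 mm⁴
I = 9.915×10^7 mm⁴ = 9.915×10^-5 m⁴
Effective length L_e = K·L = 2 × 7.43 = 14.86 m
P_cr = π²EI / L_e² = π² × 109×10⁹ × 9.915×10^-5 / 14.86² = 4.831×10^5 N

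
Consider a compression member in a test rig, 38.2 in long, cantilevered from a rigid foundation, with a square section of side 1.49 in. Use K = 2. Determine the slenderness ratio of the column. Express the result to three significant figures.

I = a⁴/12 = 1.49⁴/12 = 0.4107 in⁴
A = 2.220 in²;  r_min = √(I/A) = √(0.4107/2.220) = 0.4301 in
L_e = K·L = 2 × 38.2 = 76.40 in
λ = L_e / r_min = 76.400 / 0.4301 = 178

λ ≈ 178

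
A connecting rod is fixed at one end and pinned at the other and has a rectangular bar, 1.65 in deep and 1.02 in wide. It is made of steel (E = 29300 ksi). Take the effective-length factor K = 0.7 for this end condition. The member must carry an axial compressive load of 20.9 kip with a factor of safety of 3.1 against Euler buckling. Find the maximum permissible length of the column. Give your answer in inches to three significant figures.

Buckling occurs about the weak axis: I_min = h·b³/12 with b = 1.02 in (the shorter side).
I_min = 1.65×1.02³/12 = 0.1459 in⁴
Required critical load P_cr = n·P = 3.1 × 20.9 = 64.79 kip = 6.479×10^4 lb
From P_cr = π²EI/(K·L)²:  L = (1/K)·√(π²EI/P_cr) = (1/0.7)·√(π²×2.93×10^7×0.1459/6.479×10^4)
L = 36.5 in

L_max ≈ 36.5 in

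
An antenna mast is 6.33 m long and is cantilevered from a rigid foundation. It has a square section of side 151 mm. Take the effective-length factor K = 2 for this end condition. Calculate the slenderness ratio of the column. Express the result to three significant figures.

For a square r = a/√12 = 151/√12 = 43.59 mm
L_e = K·L = 2 × 6.33 m = 12.66 m = 12660 mm
λ = L_e / r_min = 12660 / 43.59 = 290

λ ≈ 290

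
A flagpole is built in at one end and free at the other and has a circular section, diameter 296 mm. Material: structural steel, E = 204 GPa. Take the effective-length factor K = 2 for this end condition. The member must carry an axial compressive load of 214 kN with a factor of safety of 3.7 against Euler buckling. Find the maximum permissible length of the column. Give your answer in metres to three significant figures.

L_max ≈ 15.5 m

I = πd⁴/64 = π×296⁴/64 = 3.768×10^8 mm⁴
I = 3.768×10^-4 m⁴
Required critical load P_cr = n·P = 3.7 × 214 = 791.8 kN = 7.918×10^5 N
From P_cr = π²EI/(K·L)²:  L = (1/K)·√(π²EI/P_cr) = (1/2)·√(π²×2.04×10^11×3.768×10^-4/7.918×10^5)
L = 15.5 m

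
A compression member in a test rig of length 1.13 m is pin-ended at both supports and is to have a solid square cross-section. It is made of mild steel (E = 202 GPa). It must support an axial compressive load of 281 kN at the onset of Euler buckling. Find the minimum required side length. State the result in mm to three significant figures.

L_e = K·L = 1 × 1.13 = 1.130 m
Required I = P_cr·L_e²/(π²E) = 2.810×10^5 × 1.130² / (π² × 2.02×10^11) = 1.800×10^-7 m⁴
I_req = 1.800×10^5 mm⁴
Solid square: I = a⁴/12  ⇒  a = (12I)^(1/4) = (12×1.800×10^5)^(1/4) = 38.3 mm

a ≈ 38.3 mm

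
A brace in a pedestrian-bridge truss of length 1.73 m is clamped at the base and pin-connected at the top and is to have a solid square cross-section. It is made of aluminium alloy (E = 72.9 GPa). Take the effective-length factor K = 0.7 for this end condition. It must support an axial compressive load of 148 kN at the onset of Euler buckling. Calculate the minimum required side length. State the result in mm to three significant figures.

a ≈ 43.6 mm

L_e = K·L = 0.7 × 1.73 = 1.211 m
Required I = P_cr·L_e²/(π²E) = 1.480×10^5 × 1.211² / (π² × 7.29×10^10) = 3.017×10^-7 m⁴
I_req = 3.017×10^5 mm⁴
Solid square: I = a⁴/12  ⇒  a = (12I)^(1/4) = (12×3.017×10^5)^(1/4) = 43.6 mm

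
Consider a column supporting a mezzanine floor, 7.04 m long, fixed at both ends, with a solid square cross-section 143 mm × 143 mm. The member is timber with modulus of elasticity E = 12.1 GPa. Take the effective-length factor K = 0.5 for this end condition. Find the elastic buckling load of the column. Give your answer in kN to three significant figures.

I = a⁴/12 = 143⁴/12 = 3.485×10^7 mm⁴
I = 3.485×10^7 mm⁴ = 3.485×10^-5 m⁴
Effective length L_e = K·L = 0.5 × 7.04 = 3.520 m
P_cr = π²EI / L_e² = π² × 12.1×10⁹ × 3.485×10^-5 / 3.520² = 3.359×10^5 N

P_cr ≈ 336 kN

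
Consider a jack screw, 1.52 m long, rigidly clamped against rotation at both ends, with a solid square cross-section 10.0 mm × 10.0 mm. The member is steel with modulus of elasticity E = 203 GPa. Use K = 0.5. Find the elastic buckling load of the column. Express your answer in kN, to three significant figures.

P_cr ≈ 2.89 kN

I = a⁴/12 = 10.0⁴/12 = 833.3 mm⁴
I = 833.3 mm⁴ = 8.333×10^-10 m⁴
Effective length L_e = K·L = 0.5 × 1.52 = 0.7600 m
P_cr = π²EI / L_e² = π² × 203×10⁹ × 8.333×10^-10 / 0.7600² = 2.891×10^3 N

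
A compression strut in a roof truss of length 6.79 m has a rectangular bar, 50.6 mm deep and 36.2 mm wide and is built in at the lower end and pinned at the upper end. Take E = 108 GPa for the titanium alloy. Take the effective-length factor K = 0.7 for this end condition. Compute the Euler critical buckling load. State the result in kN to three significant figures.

Buckling occurs about the weak axis: I_min = h·b³/12 with b = 36.2 mm (the shorter side).
I_min = 50.6×36.2³/12 = 2.000×10^5 mm⁴
I = 2.000×10^5 mm⁴ = 2.000×10^-7 m⁴
Effective length L_e = K·L = 0.7 × 6.79 = 4.753 m
P_cr = π²EI / L_e² = π² × 108×10⁹ × 2.000×10^-7 / 4.753² = 9.438×10^3 N

P_cr ≈ 9.44 kN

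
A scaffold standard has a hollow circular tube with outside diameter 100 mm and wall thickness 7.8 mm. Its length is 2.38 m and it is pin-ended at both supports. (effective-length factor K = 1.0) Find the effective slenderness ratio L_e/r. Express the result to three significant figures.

λ ≈ 72.8

Inner diameter d_i = 100 − 2×7.8 = 84.40 mm
I = π(d_o⁴ − d_i⁴)/64 = π(100⁴ − 84.40⁴)/64 = 2.418×10^6 mm⁴
A = 2.259×10^3 mm²;  r_min = √(I/A) = √(2.418×10^6/2.259×10^3) = 32.71 mm
L_e = K·L = 1 × 2.38 m = 2.380 m = 2380.0 mm
λ = L_e / r_min = 2380.0 / 32.71 = 72.8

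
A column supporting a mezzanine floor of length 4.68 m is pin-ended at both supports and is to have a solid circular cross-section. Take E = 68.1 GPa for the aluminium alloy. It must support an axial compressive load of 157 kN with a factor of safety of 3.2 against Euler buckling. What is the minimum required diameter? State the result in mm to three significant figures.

d ≈ 135 mm

Required P_cr = n·P = 3.2 × 157 = 502.4 kN
L_e = K·L = 1 × 4.68 = 4.680 m
Required I = P_cr·L_e²/(π²E) = 5.024×10^5 × 4.680² / (π² × 6.81×10^10) = 1.637×10^-5 m⁴
I_req = 1.637×10^7 mm⁴
Solid circle: I = πd⁴/64  ⇒  d = (64I/π)^(1/4) = (64×1.637×10^7/π)^(1/4) = 135 mm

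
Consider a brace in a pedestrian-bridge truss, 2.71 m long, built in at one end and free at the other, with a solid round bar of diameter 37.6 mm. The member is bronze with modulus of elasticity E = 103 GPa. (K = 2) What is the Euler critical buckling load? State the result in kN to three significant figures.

I = πd⁴/64 = π×37.6⁴/64 = 9.811×10^4 mm⁴
I = 9.811×10^4 mm⁴ = 9.811×10^-8 m⁴
Effective length L_e = K·L = 2 × 2.71 = 5.420 m
P_cr = π²EI / L_e² = π² × 103×10⁹ × 9.811×10^-8 / 5.420² = 3.395×10^3 N

P_cr ≈ 3.40 kN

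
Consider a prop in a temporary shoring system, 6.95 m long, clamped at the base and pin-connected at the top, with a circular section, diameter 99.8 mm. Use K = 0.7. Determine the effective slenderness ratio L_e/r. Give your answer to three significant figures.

I = πd⁴/64 = π×99.8⁴/64 = 4.870×10^6 mm⁴
A = 7.823×10^3 mm²;  r_min = √(I/A) = √(4.870×10^6/7.823×10^3) = 24.95 mm
L_e = K·L = 0.7 × 6.95 m = 4.865 m = 4865.0 mm
λ = L_e / r_min = 4865.0 / 24.95 = 195

λ ≈ 195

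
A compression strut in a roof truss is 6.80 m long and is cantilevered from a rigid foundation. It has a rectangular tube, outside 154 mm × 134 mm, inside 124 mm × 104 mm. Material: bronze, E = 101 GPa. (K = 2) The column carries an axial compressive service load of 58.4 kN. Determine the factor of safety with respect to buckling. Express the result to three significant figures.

Weak-axis I_min = (h_o·b_o³ − h_i·b_i³)/12 with b_o = 134, b_i = 104.0 mm (shorter outer/inner sides).
I_min = (154×134³ − 124.0×104.0³)/12 = 1.925×10^7 mm⁴
I = 1.925×10^7 mm⁴ = 1.925×10^-5 m⁴
Effective length L_e = K·L = 2 × 6.80 = 13.60 m
P_cr = π²EI / L_e² = π² × 101×10⁹ × 1.925×10^-5 / 13.60² = 1.038×10^5 N
Factor of safety n = P_cr / P = 103.77 / 58.4 = 1.78

n ≈ 1.78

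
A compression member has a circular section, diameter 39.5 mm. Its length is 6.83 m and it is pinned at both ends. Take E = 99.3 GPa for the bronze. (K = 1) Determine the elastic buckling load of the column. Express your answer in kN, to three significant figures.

P_cr ≈ 2.51 kN

I = πd⁴/64 = π×39.5⁴/64 = 1.195×10^5 mm⁴
I = 1.195×10^5 mm⁴ = 1.195×10^-7 m⁴
Effective length L_e = K·L = 1 × 6.83 = 6.830 m
P_cr = π²EI / L_e² = π² × 99.3×10⁹ × 1.195×10^-7 / 6.830² = 2.511×10^3 N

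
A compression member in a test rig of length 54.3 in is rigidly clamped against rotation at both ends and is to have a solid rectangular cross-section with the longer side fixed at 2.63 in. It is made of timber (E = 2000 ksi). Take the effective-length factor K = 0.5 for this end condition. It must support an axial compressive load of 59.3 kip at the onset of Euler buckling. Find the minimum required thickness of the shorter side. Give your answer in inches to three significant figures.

L_e = K·L = 0.5 × 54.3 = 27.15 in
Required I = P_cr·L_e²/(π²E) = 5.930×10^4 × 27.15² / (π² × 2.00×10^6) = 2.214 in⁴
Rectangle, weak axis: I_min = h·b³/12 with h = 2.63 in fixed  ⇒  b = (12I/h)^(1/3) = 2.16 in

b ≈ 2.16 in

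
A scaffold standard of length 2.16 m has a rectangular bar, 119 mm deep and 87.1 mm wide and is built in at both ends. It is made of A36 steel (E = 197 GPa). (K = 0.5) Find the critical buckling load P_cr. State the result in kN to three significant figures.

P_cr ≈ 10900 kN

Buckling occurs about the weak axis: I_min = h·b³/12 with b = 87.1 mm (the shorter side).
I_min = 119×87.1³/12 = 6.553×10^6 mm⁴
I = 6.553×10^6 mm⁴ = 6.553×10^-6 m⁴
Effective length L_e = K·L = 0.5 × 2.16 = 1.080 m
P_cr = π²EI / L_e² = π² × 197×10⁹ × 6.553×10^-6 / 1.080² = 1.092×10^7 N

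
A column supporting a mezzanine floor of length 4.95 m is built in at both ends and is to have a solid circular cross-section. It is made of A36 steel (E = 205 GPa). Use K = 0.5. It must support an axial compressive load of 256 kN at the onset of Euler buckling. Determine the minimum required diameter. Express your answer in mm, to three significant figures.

d ≈ 63.0 mm

L_e = K·L = 0.5 × 4.95 = 2.475 m
Required I = P_cr·L_e²/(π²E) = 2.560×10^5 × 2.475² / (π² × 2.05×10^11) = 7.751×10^-7 m⁴
I_req = 7.751×10^5 mm⁴
Solid circle: I = πd⁴/64  ⇒  d = (64I/π)^(1/4) = (64×7.751×10^5/π)^(1/4) = 63.0 mm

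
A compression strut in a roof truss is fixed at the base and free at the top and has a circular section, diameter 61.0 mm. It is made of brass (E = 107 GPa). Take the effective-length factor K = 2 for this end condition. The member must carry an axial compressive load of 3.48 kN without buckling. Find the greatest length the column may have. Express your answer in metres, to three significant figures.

L_max ≈ 7.18 m

I = πd⁴/64 = π×61.0⁴/64 = 6.797×10^5 mm⁴
I = 6.797×10^-7 m⁴
At the buckling limit P_cr = P = 3.480×10^3 N
From P_cr = π²EI/(K·L)²:  L = (1/K)·√(π²EI/P_cr) = (1/2)·√(π²×1.07×10^11×6.797×10^-7/3.480×10^3)
L = 7.18 m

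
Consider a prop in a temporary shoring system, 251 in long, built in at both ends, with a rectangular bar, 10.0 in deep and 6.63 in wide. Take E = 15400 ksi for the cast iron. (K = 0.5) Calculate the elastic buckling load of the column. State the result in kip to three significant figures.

Buckling occurs about the weak axis: I_min = h·b³/12 with b = 6.63 in (the shorter side).
I_min = 10.0×6.63³/12 = 242.9 in⁴
Effective length L_e = K·L = 0.5 × 251 = 125.5 in
P_cr = π²EI / L_e² = π² × 15400×10³ × 242.9 / 125.5² = 2.344×10^6 lb

P_cr ≈ 2340 kip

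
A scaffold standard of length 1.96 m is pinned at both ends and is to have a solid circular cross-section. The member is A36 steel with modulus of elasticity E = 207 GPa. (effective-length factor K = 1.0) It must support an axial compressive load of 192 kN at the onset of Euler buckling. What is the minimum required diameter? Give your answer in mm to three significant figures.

L_e = K·L = 1 × 1.96 = 1.960 m
Required I = P_cr·L_e²/(π²E) = 1.920×10^5 × 1.960² / (π² × 2.07×10^11) = 3.610×10^-7 m⁴
I_req = 3.610×10^5 mm⁴
Solid circle: I = πd⁴/64  ⇒  d = (64I/π)^(1/4) = (64×3.610×10^5/π)^(1/4) = 52.1 mm

d ≈ 52.1 mm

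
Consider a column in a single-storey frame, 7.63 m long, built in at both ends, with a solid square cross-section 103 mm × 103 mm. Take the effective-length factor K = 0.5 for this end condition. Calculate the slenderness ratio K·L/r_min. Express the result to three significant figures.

For a square r = a/√12 = 103/√12 = 29.73 mm
L_e = K·L = 0.5 × 7.63 m = 3.815 m = 3815.0 mm
λ = L_e / r_min = 3815.0 / 29.73 = 128

λ ≈ 128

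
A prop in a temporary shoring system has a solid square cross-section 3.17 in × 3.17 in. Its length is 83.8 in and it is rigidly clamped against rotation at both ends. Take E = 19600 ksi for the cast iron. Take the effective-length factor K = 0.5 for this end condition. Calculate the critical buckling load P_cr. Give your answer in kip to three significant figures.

I = a⁴/12 = 3.17⁴/12 = 8.415 in⁴
Effective length L_e = K·L = 0.5 × 83.8 = 41.90 in
P_cr = π²EI / L_e² = π² × 19600×10³ × 8.415 / 41.90² = 9.272×10^5 lb

P_cr ≈ 927 kip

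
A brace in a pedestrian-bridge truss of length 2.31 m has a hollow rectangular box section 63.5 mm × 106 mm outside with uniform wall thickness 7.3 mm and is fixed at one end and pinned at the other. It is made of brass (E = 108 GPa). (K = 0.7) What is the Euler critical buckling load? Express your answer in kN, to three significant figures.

Inner dimensions: h_i = 106 − 2×7.3 = 91.40 mm, b_i = 63.5 − 2×7.3 = 48.90 mm
Weak-axis I_min = (h_o·b_o³ − h_i·b_i³)/12 with b_o = 63.5, b_i = 48.90 mm (shorter outer/inner sides).
I_min = (106×63.5³ − 91.40×48.90³)/12 = 1.371×10^6 mm⁴
I = 1.371×10^6 mm⁴ = 1.371×10^-6 m⁴
Effective length L_e = K·L = 0.7 × 2.31 = 1.617 m
P_cr = π²EI / L_e² = π² × 108×10⁹ × 1.371×10^-6 / 1.617² = 5.590×10^5 N

P_cr ≈ 559 kN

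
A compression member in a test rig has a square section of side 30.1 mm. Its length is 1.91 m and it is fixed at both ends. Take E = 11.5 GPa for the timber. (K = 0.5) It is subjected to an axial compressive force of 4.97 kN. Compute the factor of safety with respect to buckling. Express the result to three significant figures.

I = a⁴/12 = 30.1⁴/12 = 6.840×10^4 mm⁴
I = 6.840×10^4 mm⁴ = 6.840×10^-8 m⁴
Effective length L_e = K·L = 0.5 × 1.91 = 0.9550 m
P_cr = π²EI / L_e² = π² × 11.5×10⁹ × 6.840×10^-8 / 0.9550² = 8.513×10^3 N
Factor of safety n = P_cr / P = 8.5129 / 4.97 = 1.71

n ≈ 1.71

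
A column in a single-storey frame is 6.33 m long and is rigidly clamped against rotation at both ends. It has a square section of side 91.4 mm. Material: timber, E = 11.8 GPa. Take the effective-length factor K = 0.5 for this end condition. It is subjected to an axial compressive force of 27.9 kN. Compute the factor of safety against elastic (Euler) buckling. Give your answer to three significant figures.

I = a⁴/12 = 91.4⁴/12 = 5.816×10^6 mm⁴
I = 5.816×10^6 mm⁴ = 5.816×10^-6 m⁴
Effective length L_e = K·L = 0.5 × 6.33 = 3.165 m
P_cr = π²EI / L_e² = π² × 11.8×10⁹ × 5.816×10^-6 / 3.165² = 6.761×10^4 N
Factor of safety n = P_cr / P = 67.614 / 27.9 = 2.42

n ≈ 2.42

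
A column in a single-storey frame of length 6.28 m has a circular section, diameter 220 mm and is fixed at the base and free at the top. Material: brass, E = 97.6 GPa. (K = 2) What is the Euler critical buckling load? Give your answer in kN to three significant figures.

I = πd⁴/64 = π×220⁴/64 = 1.150×10^8 mm⁴
I = 1.150×10^8 mm⁴ = 1.150×10^-4 m⁴
Effective length L_e = K·L = 2 × 6.28 = 12.56 m
P_cr = π²EI / L_e² = π² × 97.6×10⁹ × 1.150×10^-4 / 12.56² = 7.022×10^5 N

P_cr ≈ 702 kN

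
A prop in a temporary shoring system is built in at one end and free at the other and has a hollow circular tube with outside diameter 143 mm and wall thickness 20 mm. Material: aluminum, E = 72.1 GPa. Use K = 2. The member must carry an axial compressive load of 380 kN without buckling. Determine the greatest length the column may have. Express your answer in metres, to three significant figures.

L_max ≈ 2.65 m

Inner diameter d_i = 143 − 2×20 = 103.0 mm
I = π(d_o⁴ − d_i⁴)/64 = π(143⁴ − 103.0⁴)/64 = 1.500×10^7 mm⁴
I = 1.500×10^-5 m⁴
At the buckling limit P_cr = P = 3.800×10^5 N
From P_cr = π²EI/(K·L)²:  L = (1/K)·√(π²EI/P_cr) = (1/2)·√(π²×7.21×10^10×1.500×10^-5/3.800×10^5)
L = 2.65 m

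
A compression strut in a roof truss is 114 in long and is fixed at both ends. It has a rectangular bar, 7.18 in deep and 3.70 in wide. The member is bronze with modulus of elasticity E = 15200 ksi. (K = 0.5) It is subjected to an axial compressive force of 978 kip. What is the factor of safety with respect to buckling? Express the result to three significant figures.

n ≈ 1.43

Buckling occurs about the weak axis: I_min = h·b³/12 with b = 3.70 in (the shorter side).
I_min = 7.18×3.70³/12 = 30.31 in⁴
Effective length L_e = K·L = 0.5 × 114 = 57.00 in
P_cr = π²EI / L_e² = π² × 15200×10³ × 30.31 / 57.00² = 1.399×10^6 lb
Factor of safety n = P_cr / P = 1399.4 / 978 = 1.43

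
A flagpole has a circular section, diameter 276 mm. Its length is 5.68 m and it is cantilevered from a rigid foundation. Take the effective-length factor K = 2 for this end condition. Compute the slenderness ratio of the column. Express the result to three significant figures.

For a solid circle r = d/4 = 276/4 = 69.00 mm
L_e = K·L = 2 × 5.68 m = 11.36 m = 11360 mm
λ = L_e / r_min = 11360 / 69.00 = 165

λ ≈ 165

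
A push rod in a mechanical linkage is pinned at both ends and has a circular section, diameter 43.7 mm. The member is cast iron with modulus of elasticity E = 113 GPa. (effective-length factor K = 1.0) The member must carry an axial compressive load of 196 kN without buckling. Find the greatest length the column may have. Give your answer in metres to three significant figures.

L_max ≈ 1.01 m

I = πd⁴/64 = π×43.7⁴/64 = 1.790×10^5 mm⁴
I = 1.790×10^-7 m⁴
At the buckling limit P_cr = P = 1.960×10^5 N
From P_cr = π²EI/(K·L)²:  L = (1/K)·√(π²EI/P_cr) = (1/1)·√(π²×1.13×10^11×1.790×10^-7/1.960×10^5)
L = 1.01 m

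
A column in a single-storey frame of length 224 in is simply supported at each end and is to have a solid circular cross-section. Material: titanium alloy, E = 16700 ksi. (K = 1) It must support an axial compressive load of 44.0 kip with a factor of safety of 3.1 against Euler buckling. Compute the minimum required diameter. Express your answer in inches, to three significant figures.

Required P_cr = n·P = 3.1 × 44.0 = 136.4 kip
L_e = K·L = 1 × 224 = 224.0 in
Required I = P_cr·L_e²/(π²E) = 1.364×10^5 × 224.0² / (π² × 1.67×10^7) = 41.52 in⁴
Solid circle: I = πd⁴/64  ⇒  d = (64I/π)^(1/4) = (64×41.52/π)^(1/4) = 5.39 in

d ≈ 5.39 in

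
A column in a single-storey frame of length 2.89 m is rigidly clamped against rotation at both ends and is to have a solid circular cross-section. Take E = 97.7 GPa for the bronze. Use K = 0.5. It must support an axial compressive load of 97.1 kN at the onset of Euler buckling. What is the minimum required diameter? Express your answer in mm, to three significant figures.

d ≈ 45.5 mm

L_e = K·L = 0.5 × 2.89 = 1.445 m
Required I = P_cr·L_e²/(π²E) = 9.710×10^4 × 1.445² / (π² × 9.77×10^10) = 2.103×10^-7 m⁴
I_req = 2.103×10^5 mm⁴
Solid circle: I = πd⁴/64  ⇒  d = (64I/π)^(1/4) = (64×2.103×10^5/π)^(1/4) = 45.5 mm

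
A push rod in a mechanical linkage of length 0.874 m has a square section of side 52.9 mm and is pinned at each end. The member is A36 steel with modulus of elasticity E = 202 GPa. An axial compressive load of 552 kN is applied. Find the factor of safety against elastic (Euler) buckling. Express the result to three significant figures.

I = a⁴/12 = 52.9⁴/12 = 6.526×10^5 mm⁴
I = 6.526×10^5 mm⁴ = 6.526×10^-7 m⁴
Effective length L_e = K·L = 1 × 0.874 = 0.8740 m
P_cr = π²EI / L_e² = π² × 202×10⁹ × 6.526×10^-7 / 0.8740² = 1.703×10^6 N
Factor of safety n = P_cr / P = 1703.2 / 552 = 3.09

n ≈ 3.09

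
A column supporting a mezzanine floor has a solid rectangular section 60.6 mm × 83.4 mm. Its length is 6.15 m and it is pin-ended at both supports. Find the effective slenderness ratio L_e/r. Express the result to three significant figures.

λ ≈ 352

Buckling occurs about the weak axis: I_min = h·b³/12 with b = 60.6 mm (the shorter side).
I_min = 83.4×60.6³/12 = 1.547×10^6 mm⁴
A = 5.054×10^3 mm²;  r_min = √(I/A) = √(1.547×10^6/5.054×10^3) = 17.49 mm
L_e = K·L = 1 × 6.15 m = 6.150 m = 6150.0 mm
λ = L_e / r_min = 6150.0 / 17.49 = 352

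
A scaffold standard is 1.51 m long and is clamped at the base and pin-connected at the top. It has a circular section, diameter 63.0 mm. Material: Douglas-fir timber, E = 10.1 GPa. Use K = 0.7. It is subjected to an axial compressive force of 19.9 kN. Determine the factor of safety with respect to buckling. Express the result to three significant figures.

n ≈ 3.47

I = πd⁴/64 = π×63.0⁴/64 = 7.733×10^5 mm⁴
I = 7.733×10^5 mm⁴ = 7.733×10^-7 m⁴
Effective length L_e = K·L = 0.7 × 1.51 = 1.057 m
P_cr = π²EI / L_e² = π² × 10.1×10⁹ × 7.733×10^-7 / 1.057² = 6.899×10^4 N
Factor of safety n = P_cr / P = 68.993 / 19.9 = 3.47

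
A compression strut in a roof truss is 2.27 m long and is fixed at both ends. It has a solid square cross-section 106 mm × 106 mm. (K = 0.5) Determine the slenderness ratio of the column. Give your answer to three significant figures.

For a square r = a/√12 = 106/√12 = 30.60 mm
L_e = K·L = 0.5 × 2.27 m = 1.135 m = 1135.0 mm
λ = L_e / r_min = 1135.0 / 30.60 = 37.1

λ ≈ 37.1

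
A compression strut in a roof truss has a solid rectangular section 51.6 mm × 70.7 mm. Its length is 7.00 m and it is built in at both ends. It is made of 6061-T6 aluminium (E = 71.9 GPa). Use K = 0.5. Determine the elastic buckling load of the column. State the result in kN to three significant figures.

P_cr ≈ 46.9 kN

Buckling occurs about the weak axis: I_min = h·b³/12 with b = 51.6 mm (the shorter side).
I_min = 70.7×51.6³/12 = 8.094×10^5 mm⁴
I = 8.094×10^5 mm⁴ = 8.094×10^-7 m⁴
Effective length L_e = K·L = 0.5 × 7.00 = 3.500 m
P_cr = π²EI / L_e² = π² × 71.9×10⁹ × 8.094×10^-7 / 3.500² = 4.689×10^4 N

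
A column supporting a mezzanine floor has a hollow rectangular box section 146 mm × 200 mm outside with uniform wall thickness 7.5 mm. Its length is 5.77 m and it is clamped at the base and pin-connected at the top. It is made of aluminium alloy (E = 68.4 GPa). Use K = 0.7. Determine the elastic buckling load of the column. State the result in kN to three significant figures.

Inner dimensions: h_i = 200 − 2×7.5 = 185.0 mm, b_i = 146 − 2×7.5 = 131.0 mm
Weak-axis I_min = (h_o·b_o³ − h_i·b_i³)/12 with b_o = 146, b_i = 131.0 mm (shorter outer/inner sides).
I_min = (200×146³ − 185.0×131.0³)/12 = 1.721×10^7 mm⁴
I = 1.721×10^7 mm⁴ = 1.721×10^-5 m⁴
Effective length L_e = K·L = 0.7 × 5.77 = 4.039 m
P_cr = π²EI / L_e² = π² × 68.4×10⁹ × 1.721×10^-5 / 4.039² = 7.122×10^5 N

P_cr ≈ 712 kN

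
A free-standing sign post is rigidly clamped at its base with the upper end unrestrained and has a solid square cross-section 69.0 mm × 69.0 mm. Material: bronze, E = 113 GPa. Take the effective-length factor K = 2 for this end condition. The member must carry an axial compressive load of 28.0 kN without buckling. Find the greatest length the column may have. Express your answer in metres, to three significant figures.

L_max ≈ 4.34 m

I = a⁴/12 = 69.0⁴/12 = 1.889×10^6 mm⁴
I = 1.889×10^-6 m⁴
At the buckling limit P_cr = P = 2.800×10^4 N
From P_cr = π²EI/(K·L)²:  L = (1/K)·√(π²EI/P_cr) = (1/2)·√(π²×1.13×10^11×1.889×10^-6/2.800×10^4)
L = 4.34 m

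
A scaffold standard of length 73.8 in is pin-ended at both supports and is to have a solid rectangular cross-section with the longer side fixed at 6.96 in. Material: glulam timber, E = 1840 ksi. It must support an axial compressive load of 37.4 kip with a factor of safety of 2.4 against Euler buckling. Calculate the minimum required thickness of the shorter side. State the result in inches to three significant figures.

Required P_cr = n·P = 2.4 × 37.4 = 89.76 kip
L_e = K·L = 1 × 73.8 = 73.80 in
Required I = P_cr·L_e²/(π²E) = 8.976×10^4 × 73.80² / (π² × 1.84×10^6) = 26.92 in⁴
Rectangle, weak axis: I_min = h·b³/12 with h = 6.96 in fixed  ⇒  b = (12I/h)^(1/3) = 3.59 in

b ≈ 3.59 in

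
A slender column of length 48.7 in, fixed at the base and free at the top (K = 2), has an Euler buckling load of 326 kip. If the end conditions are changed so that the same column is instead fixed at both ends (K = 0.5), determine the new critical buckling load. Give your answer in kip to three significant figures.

P_cr ≈ 5220 kip

P_cr ∝ 1/K², so P_cr,new = P_cr,old × (K_old/K_new)² = 326 × (2/0.5)²
= 326 × 16.00 = 5220 kip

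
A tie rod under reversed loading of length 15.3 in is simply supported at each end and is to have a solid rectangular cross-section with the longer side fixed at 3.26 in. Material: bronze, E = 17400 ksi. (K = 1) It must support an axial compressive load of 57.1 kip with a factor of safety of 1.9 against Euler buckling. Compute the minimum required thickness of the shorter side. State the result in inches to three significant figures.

Required P_cr = n·P = 1.9 × 57.1 = 108.5 kip
L_e = K·L = 1 × 15.3 = 15.30 in
Required I = P_cr·L_e²/(π²E) = 1.085×10^5 × 15.30² / (π² × 1.74×10^7) = 0.1479 in⁴
Rectangle, weak axis: I_min = h·b³/12 with h = 3.26 in fixed  ⇒  b = (12I/h)^(1/3) = 0.817 in

b ≈ 0.817 in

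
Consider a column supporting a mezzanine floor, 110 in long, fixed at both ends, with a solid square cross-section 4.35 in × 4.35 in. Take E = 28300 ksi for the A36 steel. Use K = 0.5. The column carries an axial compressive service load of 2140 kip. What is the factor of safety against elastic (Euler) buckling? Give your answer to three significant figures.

n ≈ 1.29

I = a⁴/12 = 4.35⁴/12 = 29.84 in⁴
Effective length L_e = K·L = 0.5 × 110 = 55.00 in
P_cr = π²EI / L_e² = π² × 28300×10³ × 29.84 / 55.00² = 2.755×10^6 lb
Factor of safety n = P_cr / P = 2755.1 / 2140 = 1.29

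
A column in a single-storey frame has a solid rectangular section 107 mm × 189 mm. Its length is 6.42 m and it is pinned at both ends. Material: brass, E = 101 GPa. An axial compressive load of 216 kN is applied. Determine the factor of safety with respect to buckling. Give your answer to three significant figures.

Buckling occurs about the weak axis: I_min = h·b³/12 with b = 107 mm (the shorter side).
I_min = 189×107³/12 = 1.929×10^7 mm⁴
I = 1.929×10^7 mm⁴ = 1.929×10^-5 m⁴
Effective length L_e = K·L = 1 × 6.42 = 6.420 m
P_cr = π²EI / L_e² = π² × 101×10⁹ × 1.929×10^-5 / 6.420² = 4.666×10^5 N
Factor of safety n = P_cr / P = 466.64 / 216 = 2.16

n ≈ 2.16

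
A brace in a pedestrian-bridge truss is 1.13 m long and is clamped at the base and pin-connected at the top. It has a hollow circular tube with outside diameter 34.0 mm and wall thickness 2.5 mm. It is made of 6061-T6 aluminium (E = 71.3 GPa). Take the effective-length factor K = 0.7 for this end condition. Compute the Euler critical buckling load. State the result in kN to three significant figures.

Inner diameter d_i = 34.0 − 2×2.5 = 29.00 mm
I = π(d_o⁴ − d_i⁴)/64 = π(34.0⁴ − 29.00⁴)/64 = 3.088×10^4 mm⁴
I = 3.088×10^4 mm⁴ = 3.088×10^-8 m⁴
Effective length L_e = K·L = 0.7 × 1.13 = 0.7910 m
P_cr = π²EI / L_e² = π² × 71.3×10⁹ × 3.088×10^-8 / 0.7910² = 3.473×10^4 N

P_cr ≈ 34.7 kN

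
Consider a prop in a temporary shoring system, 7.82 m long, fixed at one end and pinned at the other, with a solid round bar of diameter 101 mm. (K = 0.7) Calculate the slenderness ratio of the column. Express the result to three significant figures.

λ ≈ 217

For a solid circle r = d/4 = 101/4 = 25.25 mm
L_e = K·L = 0.7 × 7.82 m = 5.474 m = 5474.0 mm
λ = L_e / r_min = 5474.0 / 25.25 = 217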